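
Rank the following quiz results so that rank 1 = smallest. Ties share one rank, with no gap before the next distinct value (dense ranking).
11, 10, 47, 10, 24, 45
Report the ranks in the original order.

2, 1, 5, 1, 3, 4

Sorted (ascending): 10, 10, 11, 24, 45, 47
The 2 values of 10 share dense rank 1.
Remaining distinct values take the next consecutive integers.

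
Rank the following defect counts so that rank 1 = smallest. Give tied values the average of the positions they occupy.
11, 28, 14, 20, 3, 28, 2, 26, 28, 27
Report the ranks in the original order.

Sorted (ascending): 2, 3, 11, 14, 20, 26, 27, 28, 28, 28
The 3 values of 28 occupy positions 8–10 → average rank 9.

3, 9, 4, 5, 2, 9, 1, 6, 9, 7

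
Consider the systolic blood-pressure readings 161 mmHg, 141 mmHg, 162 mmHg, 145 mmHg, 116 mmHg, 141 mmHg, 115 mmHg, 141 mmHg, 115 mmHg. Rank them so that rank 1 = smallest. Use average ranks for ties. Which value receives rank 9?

Sorted (ascending): 115, 115, 116, 141, 141, 141, 145, 161, 162
The 2 values of 115 occupy positions 1–2 → average rank (1+2)/2 = 1.5.
The 3 values of 141 occupy positions 4–6 → average rank 5.
Rank 9 → value 162.

162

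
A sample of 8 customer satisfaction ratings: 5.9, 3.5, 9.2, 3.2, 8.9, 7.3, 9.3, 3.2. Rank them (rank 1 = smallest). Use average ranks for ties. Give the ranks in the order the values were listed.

Sorted (ascending): 3.2, 3.2, 3.5, 5.9, 7.3, 8.9, 9.2, 9.3
The 2 values of 3.2 occupy positions 1–2 → average rank (1+2)/2 = 1.5.

4, 3, 7, 1.5, 6, 5, 8, 1.5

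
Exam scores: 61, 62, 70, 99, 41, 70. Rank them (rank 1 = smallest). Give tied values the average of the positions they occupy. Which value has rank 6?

Sorted (ascending): 41, 61, 62, 70, 70, 99
The 2 values of 70 occupy positions 4–5 → average rank (4+5)/2 = 4.5.
Rank 6 → value 99.

99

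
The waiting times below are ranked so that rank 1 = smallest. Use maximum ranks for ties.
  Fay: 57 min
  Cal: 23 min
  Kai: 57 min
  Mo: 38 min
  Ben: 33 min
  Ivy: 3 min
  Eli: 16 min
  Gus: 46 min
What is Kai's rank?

Sorted (ascending): 3, 16, 23, 33, 38, 46, 57, 57
The 2 values of 57 occupy positions 7–8 → each gets rank 8.
Kai has value 57 min → rank 8.

8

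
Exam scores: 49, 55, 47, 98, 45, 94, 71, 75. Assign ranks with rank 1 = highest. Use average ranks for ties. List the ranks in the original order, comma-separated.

6, 5, 7, 1, 8, 2, 4, 3

Sorted (descending): 98, 94, 75, 71, 55, 49, 47, 45
No ties — each value takes its position as its rank.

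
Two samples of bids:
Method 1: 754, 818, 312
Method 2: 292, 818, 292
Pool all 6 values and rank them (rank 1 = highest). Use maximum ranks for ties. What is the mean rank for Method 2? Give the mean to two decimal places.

4.67

Sorted (descending): 818, 818, 754, 312, 292, 292
The 2 values of 818 occupy positions 1–2 → each gets rank 2.
The 2 values of 292 occupy positions 5–6 → each gets rank 6.
Method 2 values → pooled ranks: 292→6, 818→2, 292→6
Mean rank = (6 + 2 + 6) / 3 = 4.67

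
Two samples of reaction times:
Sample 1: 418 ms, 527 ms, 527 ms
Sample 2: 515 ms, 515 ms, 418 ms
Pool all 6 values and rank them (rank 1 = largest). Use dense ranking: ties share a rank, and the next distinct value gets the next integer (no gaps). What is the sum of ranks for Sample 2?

Sorted (descending): 527, 527, 515, 515, 418, 418
The 2 values of 527 share dense rank 1.
The 2 values of 515 share dense rank 2.
The 2 values of 418 share dense rank 3.
Sample 2 values → pooled ranks: 515→2, 515→2, 418→3
Rank sum = 2 + 2 + 3 = 7

7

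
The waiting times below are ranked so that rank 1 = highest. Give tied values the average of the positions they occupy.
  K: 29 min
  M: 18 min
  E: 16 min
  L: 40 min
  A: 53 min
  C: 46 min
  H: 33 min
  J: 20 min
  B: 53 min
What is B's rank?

Sorted (descending): 53, 53, 46, 40, 33, 29, 20, 18, 16
The 2 values of 53 occupy positions 1–2 → average rank (1+2)/2 = 1.5.
B has value 53 min → rank 1.5.

1.5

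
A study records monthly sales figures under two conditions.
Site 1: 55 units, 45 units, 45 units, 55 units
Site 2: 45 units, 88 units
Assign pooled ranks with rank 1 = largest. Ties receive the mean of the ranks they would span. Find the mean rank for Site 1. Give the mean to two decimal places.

Sorted (descending): 88, 55, 55, 45, 45, 45
The 2 values of 55 occupy positions 2–3 → average rank (2+3)/2 = 2.5.
The 3 values of 45 occupy positions 4–6 → average rank 5.
Site 1 values → pooled ranks: 55→2.5, 45→5, 45→5, 55→2.5
Mean rank = (2.5 + 5 + 5 + 2.5) / 4 = 3.75

3.75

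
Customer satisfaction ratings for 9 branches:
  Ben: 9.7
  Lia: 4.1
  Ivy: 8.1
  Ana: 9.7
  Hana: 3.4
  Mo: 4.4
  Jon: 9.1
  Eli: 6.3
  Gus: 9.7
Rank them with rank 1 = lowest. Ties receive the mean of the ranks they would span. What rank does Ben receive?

8

Sorted (ascending): 3.4, 4.1, 4.4, 6.3, 8.1, 9.1, 9.7, 9.7, 9.7
The 3 values of 9.7 occupy positions 7–9 → average rank 8.
Ben has value 9.7 → rank 8.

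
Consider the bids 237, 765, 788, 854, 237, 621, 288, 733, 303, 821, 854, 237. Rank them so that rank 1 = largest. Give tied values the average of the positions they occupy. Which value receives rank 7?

Sorted (descending): 854, 854, 821, 788, 765, 733, 621, 303, 288, 237, 237, 237
The 2 values of 854 occupy positions 1–2 → average rank (1+2)/2 = 1.5.
The 3 values of 237 occupy positions 10–12 → average rank 11.
Rank 7 → value 621.

621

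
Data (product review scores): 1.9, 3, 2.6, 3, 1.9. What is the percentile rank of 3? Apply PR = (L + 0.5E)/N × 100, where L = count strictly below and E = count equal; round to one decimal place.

N = 5.
Strictly below 3: 3. Equal to 3: 2.
PR = (3 + 0.5·2)/5 × 100 = 80.0

80.0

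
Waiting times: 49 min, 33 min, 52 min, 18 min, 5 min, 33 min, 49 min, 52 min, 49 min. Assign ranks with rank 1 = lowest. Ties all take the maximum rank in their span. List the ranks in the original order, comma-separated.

7, 4, 9, 2, 1, 4, 7, 9, 7

Sorted (ascending): 5, 18, 33, 33, 49, 49, 49, 52, 52
The 2 values of 33 occupy positions 3–4 → each gets rank 4.
The 3 values of 49 occupy positions 5–7 → each gets rank 7.
The 2 values of 52 occupy positions 8–9 → each gets rank 9.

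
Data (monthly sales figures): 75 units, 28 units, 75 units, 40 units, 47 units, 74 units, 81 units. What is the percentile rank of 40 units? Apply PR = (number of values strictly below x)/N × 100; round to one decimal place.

14.3

N = 7.
Strictly below 40: 1. Equal to 40: 1.
PR = 1/7 × 100 = 14.3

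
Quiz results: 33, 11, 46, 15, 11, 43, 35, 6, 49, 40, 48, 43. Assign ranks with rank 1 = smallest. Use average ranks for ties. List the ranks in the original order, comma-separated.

5, 2.5, 10, 4, 2.5, 8.5, 6, 1, 12, 7, 11, 8.5

Sorted (ascending): 6, 11, 11, 15, 33, 35, 40, 43, 43, 46, 48, 49
The 2 values of 11 occupy positions 2–3 → average rank (2+3)/2 = 2.5.
The 2 values of 43 occupy positions 8–9 → average rank (8+9)/2 = 8.5.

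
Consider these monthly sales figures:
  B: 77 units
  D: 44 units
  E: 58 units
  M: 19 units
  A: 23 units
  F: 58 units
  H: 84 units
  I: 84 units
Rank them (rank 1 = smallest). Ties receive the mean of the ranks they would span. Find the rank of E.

4.5

Sorted (ascending): 19, 23, 44, 58, 58, 77, 84, 84
The 2 values of 58 occupy positions 4–5 → average rank (4+5)/2 = 4.5.
The 2 values of 84 occupy positions 7–8 → average rank (7+8)/2 = 7.5.
E has value 58 units → rank 4.5.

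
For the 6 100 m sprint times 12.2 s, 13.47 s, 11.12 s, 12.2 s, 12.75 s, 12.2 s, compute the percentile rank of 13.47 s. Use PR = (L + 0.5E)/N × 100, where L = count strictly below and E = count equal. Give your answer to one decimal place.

91.7

N = 6.
Strictly below 13.47: 5. Equal to 13.47: 1.
PR = (5 + 0.5·1)/6 × 100 = 91.7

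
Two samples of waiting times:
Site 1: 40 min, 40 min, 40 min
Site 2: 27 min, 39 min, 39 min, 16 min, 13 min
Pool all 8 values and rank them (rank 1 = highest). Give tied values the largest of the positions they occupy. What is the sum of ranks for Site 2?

Sorted (descending): 40, 40, 40, 39, 39, 27, 16, 13
The 3 values of 40 occupy positions 1–3 → each gets rank 3.
The 2 values of 39 occupy positions 4–5 → each gets rank 5.
Site 2 values → pooled ranks: 27→6, 39→5, 39→5, 16→7, 13→8
Rank sum = 6 + 5 + 5 + 7 + 8 = 31

31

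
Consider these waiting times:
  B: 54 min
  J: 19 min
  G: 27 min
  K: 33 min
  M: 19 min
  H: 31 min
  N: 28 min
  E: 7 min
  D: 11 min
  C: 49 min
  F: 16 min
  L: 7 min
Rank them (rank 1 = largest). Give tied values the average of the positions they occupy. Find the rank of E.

11.5

Sorted (descending): 54, 49, 33, 31, 28, 27, 19, 19, 16, 11, 7, 7
The 2 values of 19 occupy positions 7–8 → average rank (7+8)/2 = 7.5.
The 2 values of 7 occupy positions 11–12 → average rank (11+12)/2 = 11.5.
E has value 7 min → rank 11.5.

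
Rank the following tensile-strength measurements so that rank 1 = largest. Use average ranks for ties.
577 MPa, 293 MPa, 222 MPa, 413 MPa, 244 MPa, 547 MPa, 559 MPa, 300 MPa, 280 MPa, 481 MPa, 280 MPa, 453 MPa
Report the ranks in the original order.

1, 8, 12, 6, 11, 3, 2, 7, 9.5, 4, 9.5, 5

Sorted (descending): 577, 559, 547, 481, 453, 413, 300, 293, 280, 280, 244, 222
The 2 values of 280 occupy positions 9–10 → average rank (9+10)/2 = 9.5.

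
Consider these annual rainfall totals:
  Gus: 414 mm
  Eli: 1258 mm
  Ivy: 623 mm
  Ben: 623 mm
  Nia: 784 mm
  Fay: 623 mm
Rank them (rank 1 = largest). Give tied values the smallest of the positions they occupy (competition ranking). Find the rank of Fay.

Sorted (descending): 1258, 784, 623, 623, 623, 414
The 3 values of 623 occupy positions 3–5 → each gets rank 3.
Fay has value 623 mm → rank 3.

3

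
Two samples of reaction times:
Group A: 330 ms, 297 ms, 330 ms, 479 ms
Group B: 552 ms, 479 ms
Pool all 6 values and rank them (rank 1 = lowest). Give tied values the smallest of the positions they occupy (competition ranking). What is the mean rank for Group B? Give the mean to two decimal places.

Sorted (ascending): 297, 330, 330, 479, 479, 552
The 2 values of 330 occupy positions 2–3 → each gets rank 2.
The 2 values of 479 occupy positions 4–5 → each gets rank 4.
Group B values → pooled ranks: 552→6, 479→4
Mean rank = (6 + 4) / 2 = 5.00

5.00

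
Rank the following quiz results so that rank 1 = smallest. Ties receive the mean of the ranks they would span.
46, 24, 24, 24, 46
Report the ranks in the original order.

4.5, 2, 2, 2, 4.5

Sorted (ascending): 24, 24, 24, 46, 46
The 3 values of 24 occupy positions 1–3 → average rank 2.
The 2 values of 46 occupy positions 4–5 → average rank (4+5)/2 = 4.5.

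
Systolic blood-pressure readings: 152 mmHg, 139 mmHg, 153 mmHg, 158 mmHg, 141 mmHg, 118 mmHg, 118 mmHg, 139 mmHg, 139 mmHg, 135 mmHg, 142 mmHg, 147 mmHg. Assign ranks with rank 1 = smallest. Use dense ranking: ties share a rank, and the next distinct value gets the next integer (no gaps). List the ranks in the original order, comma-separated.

7, 3, 8, 9, 4, 1, 1, 3, 3, 2, 5, 6

Sorted (ascending): 118, 118, 135, 139, 139, 139, 141, 142, 147, 152, 153, 158
The 2 values of 118 share dense rank 1.
The 3 values of 139 share dense rank 3.
Remaining distinct values take the next consecutive integers.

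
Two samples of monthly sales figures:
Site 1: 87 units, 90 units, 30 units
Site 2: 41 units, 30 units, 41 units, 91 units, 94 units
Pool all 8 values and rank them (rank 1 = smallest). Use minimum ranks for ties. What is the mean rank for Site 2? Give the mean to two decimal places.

Sorted (ascending): 30, 30, 41, 41, 87, 90, 91, 94
The 2 values of 30 occupy positions 1–2 → each gets rank 1.
The 2 values of 41 occupy positions 3–4 → each gets rank 3.
Site 2 values → pooled ranks: 41→3, 30→1, 41→3, 91→7, 94→8
Mean rank = (3 + 1 + 3 + 7 + 8) / 5 = 4.40

4.40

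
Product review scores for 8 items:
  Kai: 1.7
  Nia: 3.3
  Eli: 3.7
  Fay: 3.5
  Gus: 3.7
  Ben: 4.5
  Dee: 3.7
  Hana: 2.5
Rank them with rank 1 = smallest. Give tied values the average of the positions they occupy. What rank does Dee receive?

Sorted (ascending): 1.7, 2.5, 3.3, 3.5, 3.7, 3.7, 3.7, 4.5
The 3 values of 3.7 occupy positions 5–7 → average rank 6.
Dee has value 3.7 → rank 6.

6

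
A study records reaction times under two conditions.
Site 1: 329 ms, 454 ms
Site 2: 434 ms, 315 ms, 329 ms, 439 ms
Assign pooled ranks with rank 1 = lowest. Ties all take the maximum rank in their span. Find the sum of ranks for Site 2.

Sorted (ascending): 315, 329, 329, 434, 439, 454
The 2 values of 329 occupy positions 2–3 → each gets rank 3.
Site 2 values → pooled ranks: 434→4, 315→1, 329→3, 439→5
Rank sum = 4 + 1 + 3 + 5 = 13

13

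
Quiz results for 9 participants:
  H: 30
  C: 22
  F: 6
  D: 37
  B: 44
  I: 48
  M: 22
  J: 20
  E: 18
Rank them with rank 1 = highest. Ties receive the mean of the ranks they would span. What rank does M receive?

Sorted (descending): 48, 44, 37, 30, 22, 22, 20, 18, 6
The 2 values of 22 occupy positions 5–6 → average rank (5+6)/2 = 5.5.
M has value 22 → rank 5.5.

5.5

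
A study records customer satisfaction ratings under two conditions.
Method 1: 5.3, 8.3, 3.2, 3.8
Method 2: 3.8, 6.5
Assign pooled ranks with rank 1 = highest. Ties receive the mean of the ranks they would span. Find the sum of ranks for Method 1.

14.5

Sorted (descending): 8.3, 6.5, 5.3, 3.8, 3.8, 3.2
The 2 values of 3.8 occupy positions 4–5 → average rank (4+5)/2 = 4.5.
Method 1 values → pooled ranks: 5.3→3, 8.3→1, 3.2→6, 3.8→4.5
Rank sum = 3 + 1 + 6 + 4.5 = 14.5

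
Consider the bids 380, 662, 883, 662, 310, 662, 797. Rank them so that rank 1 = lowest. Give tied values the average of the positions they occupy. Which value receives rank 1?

Sorted (ascending): 310, 380, 662, 662, 662, 797, 883
The 3 values of 662 occupy positions 3–5 → average rank 4.
Rank 1 → value 310.

310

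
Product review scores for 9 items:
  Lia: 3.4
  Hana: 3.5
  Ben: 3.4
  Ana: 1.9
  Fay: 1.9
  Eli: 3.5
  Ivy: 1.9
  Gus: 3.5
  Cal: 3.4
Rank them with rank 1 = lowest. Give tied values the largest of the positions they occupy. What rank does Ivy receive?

Sorted (ascending): 1.9, 1.9, 1.9, 3.4, 3.4, 3.4, 3.5, 3.5, 3.5
The 3 values of 1.9 occupy positions 1–3 → each gets rank 3.
The 3 values of 3.4 occupy positions 4–6 → each gets rank 6.
The 3 values of 3.5 occupy positions 7–9 → each gets rank 9.
Ivy has value 1.9 → rank 3.

3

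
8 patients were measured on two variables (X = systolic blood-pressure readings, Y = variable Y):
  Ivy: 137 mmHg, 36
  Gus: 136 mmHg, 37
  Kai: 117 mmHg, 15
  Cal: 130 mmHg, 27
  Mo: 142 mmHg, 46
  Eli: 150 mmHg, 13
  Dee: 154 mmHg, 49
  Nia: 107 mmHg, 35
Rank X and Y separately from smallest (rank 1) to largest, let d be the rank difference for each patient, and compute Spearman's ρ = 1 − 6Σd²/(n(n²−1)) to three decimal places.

Ranks of variable 1: 5, 4, 2, 3, 6, 7, 8, 1
Ranks of variable 2: 5, 6, 2, 3, 7, 1, 8, 4
d = r₁ − r₂: 0, -2, 0, 0, -1, 6, 0, -3
d²: 0, 4, 0, 0, 1, 36, 0, 9; Σd² = 50
ρ = 1 − 6·50/(8·63) = 1 − 300/504 = 0.405

0.405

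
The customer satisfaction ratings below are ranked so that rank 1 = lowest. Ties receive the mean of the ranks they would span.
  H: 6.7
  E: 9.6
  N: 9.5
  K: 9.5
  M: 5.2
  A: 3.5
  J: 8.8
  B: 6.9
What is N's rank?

6.5

Sorted (ascending): 3.5, 5.2, 6.7, 6.9, 8.8, 9.5, 9.5, 9.6
The 2 values of 9.5 occupy positions 6–7 → average rank (6+7)/2 = 6.5.
N has value 9.5 → rank 6.5.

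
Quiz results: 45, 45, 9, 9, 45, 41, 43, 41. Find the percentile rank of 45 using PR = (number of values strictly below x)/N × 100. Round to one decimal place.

62.5

N = 8.
Strictly below 45: 5. Equal to 45: 3.
PR = 5/8 × 100 = 62.5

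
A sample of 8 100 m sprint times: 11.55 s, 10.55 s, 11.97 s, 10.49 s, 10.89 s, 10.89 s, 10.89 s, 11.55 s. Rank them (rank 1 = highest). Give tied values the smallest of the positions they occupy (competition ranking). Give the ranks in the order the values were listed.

Sorted (descending): 11.97, 11.55, 11.55, 10.89, 10.89, 10.89, 10.55, 10.49
The 2 values of 11.55 occupy positions 2–3 → each gets rank 2.
The 3 values of 10.89 occupy positions 4–6 → each gets rank 4.

2, 7, 1, 8, 4, 4, 4, 2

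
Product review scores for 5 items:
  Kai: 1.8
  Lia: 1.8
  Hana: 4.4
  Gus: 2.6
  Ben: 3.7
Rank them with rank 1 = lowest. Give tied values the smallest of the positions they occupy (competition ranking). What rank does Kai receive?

Sorted (ascending): 1.8, 1.8, 2.6, 3.7, 4.4
The 2 values of 1.8 occupy positions 1–2 → each gets rank 1.
Kai has value 1.8 → rank 1.

1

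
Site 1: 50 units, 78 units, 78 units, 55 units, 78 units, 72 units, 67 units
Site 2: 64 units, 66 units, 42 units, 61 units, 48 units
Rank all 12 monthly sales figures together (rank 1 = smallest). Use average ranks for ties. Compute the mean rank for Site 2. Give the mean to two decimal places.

4.20

Sorted (ascending): 42, 48, 50, 55, 61, 64, 66, 67, 72, 78, 78, 78
The 3 values of 78 occupy positions 10–12 → average rank 11.
Site 2 values → pooled ranks: 64→6, 66→7, 42→1, 61→5, 48→2
Mean rank = (6 + 7 + 1 + 5 + 2) / 5 = 4.20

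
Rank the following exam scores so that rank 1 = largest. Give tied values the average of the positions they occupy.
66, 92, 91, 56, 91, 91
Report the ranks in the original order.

Sorted (descending): 92, 91, 91, 91, 66, 56
The 3 values of 91 occupy positions 2–4 → average rank 3.

5, 1, 3, 6, 3, 3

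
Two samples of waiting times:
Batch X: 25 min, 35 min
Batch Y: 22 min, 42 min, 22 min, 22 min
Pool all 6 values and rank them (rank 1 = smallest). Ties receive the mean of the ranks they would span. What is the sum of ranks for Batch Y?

Sorted (ascending): 22, 22, 22, 25, 35, 42
The 3 values of 22 occupy positions 1–3 → average rank 2.
Batch Y values → pooled ranks: 22→2, 42→6, 22→2, 22→2
Rank sum = 2 + 6 + 2 + 2 = 12

12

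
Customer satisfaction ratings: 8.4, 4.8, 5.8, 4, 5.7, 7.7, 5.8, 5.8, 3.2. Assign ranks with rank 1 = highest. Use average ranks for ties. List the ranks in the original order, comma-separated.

1, 7, 4, 8, 6, 2, 4, 4, 9

Sorted (descending): 8.4, 7.7, 5.8, 5.8, 5.8, 5.7, 4.8, 4, 3.2
The 3 values of 5.8 occupy positions 3–5 → average rank 4.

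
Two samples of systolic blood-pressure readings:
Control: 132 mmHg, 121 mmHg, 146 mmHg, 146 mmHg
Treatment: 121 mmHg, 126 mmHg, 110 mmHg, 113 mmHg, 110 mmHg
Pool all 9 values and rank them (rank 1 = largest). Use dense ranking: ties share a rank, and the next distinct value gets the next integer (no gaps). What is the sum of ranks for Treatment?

Sorted (descending): 146, 146, 132, 126, 121, 121, 113, 110, 110
The 2 values of 146 share dense rank 1.
The 2 values of 121 share dense rank 4.
The 2 values of 110 share dense rank 6.
Remaining distinct values take the next consecutive integers.
Treatment values → pooled ranks: 121→4, 126→3, 110→6, 113→5, 110→6
Rank sum = 4 + 3 + 6 + 5 + 6 = 24

24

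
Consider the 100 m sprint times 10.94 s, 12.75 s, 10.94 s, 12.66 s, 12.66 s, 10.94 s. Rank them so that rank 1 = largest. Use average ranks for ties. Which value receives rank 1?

12.75

Sorted (descending): 12.75, 12.66, 12.66, 10.94, 10.94, 10.94
The 2 values of 12.66 occupy positions 2–3 → average rank (2+3)/2 = 2.5.
The 3 values of 10.94 occupy positions 4–6 → average rank 5.
Rank 1 → value 12.75.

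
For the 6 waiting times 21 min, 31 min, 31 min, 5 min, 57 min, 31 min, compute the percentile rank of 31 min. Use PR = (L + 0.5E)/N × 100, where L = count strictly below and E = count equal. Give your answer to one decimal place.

N = 6.
Strictly below 31: 2. Equal to 31: 3.
PR = (2 + 0.5·3)/6 × 100 = 58.3

58.3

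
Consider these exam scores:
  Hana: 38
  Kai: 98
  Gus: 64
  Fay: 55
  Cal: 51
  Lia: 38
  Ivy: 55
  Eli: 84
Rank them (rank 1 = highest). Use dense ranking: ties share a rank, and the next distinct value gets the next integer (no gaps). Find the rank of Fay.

Sorted (descending): 98, 84, 64, 55, 55, 51, 38, 38
The 2 values of 55 share dense rank 4.
The 2 values of 38 share dense rank 6.
Remaining distinct values take the next consecutive integers.
Fay has value 55 → rank 4.

4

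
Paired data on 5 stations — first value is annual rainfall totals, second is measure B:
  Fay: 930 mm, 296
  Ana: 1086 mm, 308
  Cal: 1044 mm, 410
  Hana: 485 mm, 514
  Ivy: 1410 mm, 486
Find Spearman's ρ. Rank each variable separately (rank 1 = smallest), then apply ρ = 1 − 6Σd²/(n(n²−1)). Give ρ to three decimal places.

Ranks of variable 1: 2, 4, 3, 1, 5
Ranks of variable 2: 1, 2, 3, 5, 4
d = r₁ − r₂: 1, 2, 0, -4, 1
d²: 1, 4, 0, 16, 1; Σd² = 22
ρ = 1 − 6·22/(5·24) = 1 − 132/120 = -0.100

-0.100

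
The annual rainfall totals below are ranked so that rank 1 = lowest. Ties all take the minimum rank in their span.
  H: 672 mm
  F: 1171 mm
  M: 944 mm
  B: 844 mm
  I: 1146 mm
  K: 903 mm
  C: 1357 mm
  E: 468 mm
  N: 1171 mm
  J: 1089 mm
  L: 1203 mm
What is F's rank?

8

Sorted (ascending): 468, 672, 844, 903, 944, 1089, 1146, 1171, 1171, 1203, 1357
The 2 values of 1171 occupy positions 8–9 → each gets rank 8.
F has value 1171 mm → rank 8.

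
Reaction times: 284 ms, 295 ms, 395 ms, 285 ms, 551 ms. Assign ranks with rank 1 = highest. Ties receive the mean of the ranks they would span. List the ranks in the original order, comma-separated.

Sorted (descending): 551, 395, 295, 285, 284
No ties — each value takes its position as its rank.

5, 3, 2, 4, 1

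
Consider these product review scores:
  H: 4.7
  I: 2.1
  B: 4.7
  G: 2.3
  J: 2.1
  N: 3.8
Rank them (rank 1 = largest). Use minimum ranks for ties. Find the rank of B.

1

Sorted (descending): 4.7, 4.7, 3.8, 2.3, 2.1, 2.1
The 2 values of 4.7 occupy positions 1–2 → each gets rank 1.
The 2 values of 2.1 occupy positions 5–6 → each gets rank 5.
B has value 4.7 → rank 1.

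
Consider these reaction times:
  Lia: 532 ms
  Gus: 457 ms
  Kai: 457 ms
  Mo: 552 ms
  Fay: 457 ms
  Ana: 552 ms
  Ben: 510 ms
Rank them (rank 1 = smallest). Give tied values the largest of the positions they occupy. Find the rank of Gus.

Sorted (ascending): 457, 457, 457, 510, 532, 552, 552
The 3 values of 457 occupy positions 1–3 → each gets rank 3.
The 2 values of 552 occupy positions 6–7 → each gets rank 7.
Gus has value 457 ms → rank 3.

3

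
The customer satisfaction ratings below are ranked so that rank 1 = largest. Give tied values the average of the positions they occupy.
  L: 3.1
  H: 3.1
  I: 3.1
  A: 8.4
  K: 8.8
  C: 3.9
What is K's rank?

1

Sorted (descending): 8.8, 8.4, 3.9, 3.1, 3.1, 3.1
The 3 values of 3.1 occupy positions 4–6 → average rank 5.
K has value 8.8 → rank 1.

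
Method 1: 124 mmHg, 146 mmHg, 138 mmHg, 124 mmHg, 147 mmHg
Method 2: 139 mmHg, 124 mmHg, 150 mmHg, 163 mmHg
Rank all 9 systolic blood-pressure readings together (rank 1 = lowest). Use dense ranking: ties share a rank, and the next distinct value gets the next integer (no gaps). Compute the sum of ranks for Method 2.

17

Sorted (ascending): 124, 124, 124, 138, 139, 146, 147, 150, 163
The 3 values of 124 share dense rank 1.
Remaining distinct values take the next consecutive integers.
Method 2 values → pooled ranks: 139→3, 124→1, 150→6, 163→7
Rank sum = 3 + 1 + 6 + 7 = 17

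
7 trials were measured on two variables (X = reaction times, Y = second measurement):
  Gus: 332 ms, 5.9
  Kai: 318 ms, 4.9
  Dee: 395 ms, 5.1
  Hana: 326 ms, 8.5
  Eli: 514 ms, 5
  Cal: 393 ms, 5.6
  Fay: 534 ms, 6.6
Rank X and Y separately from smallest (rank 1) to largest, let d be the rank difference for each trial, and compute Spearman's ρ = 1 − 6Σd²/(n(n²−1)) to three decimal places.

0.107

Ranks of variable 1: 3, 1, 5, 2, 6, 4, 7
Ranks of variable 2: 5, 1, 3, 7, 2, 4, 6
d = r₁ − r₂: -2, 0, 2, -5, 4, 0, 1
d²: 4, 0, 4, 25, 16, 0, 1; Σd² = 50
ρ = 1 − 6·50/(7·48) = 1 − 300/336 = 0.107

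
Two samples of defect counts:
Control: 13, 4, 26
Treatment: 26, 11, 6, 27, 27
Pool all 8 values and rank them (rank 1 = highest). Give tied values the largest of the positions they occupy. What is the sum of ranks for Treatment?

Sorted (descending): 27, 27, 26, 26, 13, 11, 6, 4
The 2 values of 27 occupy positions 1–2 → each gets rank 2.
The 2 values of 26 occupy positions 3–4 → each gets rank 4.
Treatment values → pooled ranks: 26→4, 11→6, 6→7, 27→2, 27→2
Rank sum = 4 + 6 + 7 + 2 + 2 = 21

21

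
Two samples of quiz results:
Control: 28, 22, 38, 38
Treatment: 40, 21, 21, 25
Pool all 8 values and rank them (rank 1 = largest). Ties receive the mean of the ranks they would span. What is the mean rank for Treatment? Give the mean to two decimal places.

Sorted (descending): 40, 38, 38, 28, 25, 22, 21, 21
The 2 values of 38 occupy positions 2–3 → average rank (2+3)/2 = 2.5.
The 2 values of 21 occupy positions 7–8 → average rank (7+8)/2 = 7.5.
Treatment values → pooled ranks: 40→1, 21→7.5, 21→7.5, 25→5
Mean rank = (1 + 7.5 + 7.5 + 5) / 4 = 5.25

5.25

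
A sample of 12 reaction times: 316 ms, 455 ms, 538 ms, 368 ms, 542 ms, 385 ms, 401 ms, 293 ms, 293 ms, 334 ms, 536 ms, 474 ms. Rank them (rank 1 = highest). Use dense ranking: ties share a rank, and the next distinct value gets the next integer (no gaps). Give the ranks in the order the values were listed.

10, 5, 2, 8, 1, 7, 6, 11, 11, 9, 3, 4

Sorted (descending): 542, 538, 536, 474, 455, 401, 385, 368, 334, 316, 293, 293
The 2 values of 293 share dense rank 11.
Remaining distinct values take the next consecutive integers.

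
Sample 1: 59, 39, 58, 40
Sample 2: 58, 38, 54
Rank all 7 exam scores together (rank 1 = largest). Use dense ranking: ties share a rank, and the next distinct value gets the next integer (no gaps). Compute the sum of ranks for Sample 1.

12

Sorted (descending): 59, 58, 58, 54, 40, 39, 38
The 2 values of 58 share dense rank 2.
Remaining distinct values take the next consecutive integers.
Sample 1 values → pooled ranks: 59→1, 39→5, 58→2, 40→4
Rank sum = 1 + 5 + 2 + 4 = 12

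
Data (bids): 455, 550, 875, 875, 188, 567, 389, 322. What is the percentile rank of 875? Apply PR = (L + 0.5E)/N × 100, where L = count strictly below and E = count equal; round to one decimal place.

N = 8.
Strictly below 875: 6. Equal to 875: 2.
PR = (6 + 0.5·2)/8 × 100 = 87.5

87.5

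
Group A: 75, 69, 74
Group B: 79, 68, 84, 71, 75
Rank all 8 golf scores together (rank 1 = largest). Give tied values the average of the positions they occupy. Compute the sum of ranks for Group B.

Sorted (descending): 84, 79, 75, 75, 74, 71, 69, 68
The 2 values of 75 occupy positions 3–4 → average rank (3+4)/2 = 3.5.
Group B values → pooled ranks: 79→2, 68→8, 84→1, 71→6, 75→3.5
Rank sum = 2 + 8 + 1 + 6 + 3.5 = 20.5

20.5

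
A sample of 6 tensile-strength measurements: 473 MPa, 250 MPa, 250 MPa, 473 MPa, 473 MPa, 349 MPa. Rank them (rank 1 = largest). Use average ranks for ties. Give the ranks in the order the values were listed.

Sorted (descending): 473, 473, 473, 349, 250, 250
The 3 values of 473 occupy positions 1–3 → average rank 2.
The 2 values of 250 occupy positions 5–6 → average rank (5+6)/2 = 5.5.

2, 5.5, 5.5, 2, 2, 4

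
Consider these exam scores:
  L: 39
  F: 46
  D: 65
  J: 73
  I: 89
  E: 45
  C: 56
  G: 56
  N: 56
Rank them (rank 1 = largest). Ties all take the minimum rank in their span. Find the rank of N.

4

Sorted (descending): 89, 73, 65, 56, 56, 56, 46, 45, 39
The 3 values of 56 occupy positions 4–6 → each gets rank 4.
N has value 56 → rank 4.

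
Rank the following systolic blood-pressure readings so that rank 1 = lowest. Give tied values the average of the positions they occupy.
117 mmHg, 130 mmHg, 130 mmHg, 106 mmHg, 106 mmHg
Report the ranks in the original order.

3, 4.5, 4.5, 1.5, 1.5

Sorted (ascending): 106, 106, 117, 130, 130
The 2 values of 106 occupy positions 1–2 → average rank (1+2)/2 = 1.5.
The 2 values of 130 occupy positions 4–5 → average rank (4+5)/2 = 4.5.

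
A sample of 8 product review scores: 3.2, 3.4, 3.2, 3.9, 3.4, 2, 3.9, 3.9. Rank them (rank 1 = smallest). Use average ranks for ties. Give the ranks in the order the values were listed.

2.5, 4.5, 2.5, 7, 4.5, 1, 7, 7

Sorted (ascending): 2, 3.2, 3.2, 3.4, 3.4, 3.9, 3.9, 3.9
The 2 values of 3.2 occupy positions 2–3 → average rank (2+3)/2 = 2.5.
The 2 values of 3.4 occupy positions 4–5 → average rank (4+5)/2 = 4.5.
The 3 values of 3.9 occupy positions 6–8 → average rank 7.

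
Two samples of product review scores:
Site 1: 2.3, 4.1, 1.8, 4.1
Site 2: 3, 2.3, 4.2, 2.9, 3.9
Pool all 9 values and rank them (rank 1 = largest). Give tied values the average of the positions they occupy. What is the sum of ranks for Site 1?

Sorted (descending): 4.2, 4.1, 4.1, 3.9, 3, 2.9, 2.3, 2.3, 1.8
The 2 values of 4.1 occupy positions 2–3 → average rank (2+3)/2 = 2.5.
The 2 values of 2.3 occupy positions 7–8 → average rank (7+8)/2 = 7.5.
Site 1 values → pooled ranks: 2.3→7.5, 4.1→2.5, 1.8→9, 4.1→2.5
Rank sum = 7.5 + 2.5 + 9 + 2.5 = 21.5

21.5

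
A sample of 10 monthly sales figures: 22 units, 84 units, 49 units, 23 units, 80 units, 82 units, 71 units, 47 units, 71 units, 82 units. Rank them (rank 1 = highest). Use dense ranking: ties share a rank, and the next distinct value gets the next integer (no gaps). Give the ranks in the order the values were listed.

8, 1, 5, 7, 3, 2, 4, 6, 4, 2

Sorted (descending): 84, 82, 82, 80, 71, 71, 49, 47, 23, 22
The 2 values of 82 share dense rank 2.
The 2 values of 71 share dense rank 4.
Remaining distinct values take the next consecutive integers.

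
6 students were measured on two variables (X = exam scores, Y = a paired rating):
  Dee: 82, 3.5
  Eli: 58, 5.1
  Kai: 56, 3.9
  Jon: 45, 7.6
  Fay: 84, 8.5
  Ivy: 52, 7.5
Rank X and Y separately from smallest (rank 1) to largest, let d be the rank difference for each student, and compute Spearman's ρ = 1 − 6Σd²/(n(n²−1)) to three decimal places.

Ranks of variable 1: 5, 4, 3, 1, 6, 2
Ranks of variable 2: 1, 3, 2, 5, 6, 4
d = r₁ − r₂: 4, 1, 1, -4, 0, -2
d²: 16, 1, 1, 16, 0, 4; Σd² = 38
ρ = 1 − 6·38/(6·35) = 1 − 228/210 = -0.086

-0.086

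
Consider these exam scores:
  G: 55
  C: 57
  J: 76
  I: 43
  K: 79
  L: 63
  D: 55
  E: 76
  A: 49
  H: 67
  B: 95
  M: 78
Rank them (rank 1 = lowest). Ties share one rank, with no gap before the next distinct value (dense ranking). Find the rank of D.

3

Sorted (ascending): 43, 49, 55, 55, 57, 63, 67, 76, 76, 78, 79, 95
The 2 values of 55 share dense rank 3.
The 2 values of 76 share dense rank 7.
Remaining distinct values take the next consecutive integers.
D has value 55 → rank 3.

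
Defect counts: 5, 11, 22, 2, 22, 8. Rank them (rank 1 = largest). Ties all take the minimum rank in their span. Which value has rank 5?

5

Sorted (descending): 22, 22, 11, 8, 5, 2
The 2 values of 22 occupy positions 1–2 → each gets rank 1.
Rank 5 → value 5.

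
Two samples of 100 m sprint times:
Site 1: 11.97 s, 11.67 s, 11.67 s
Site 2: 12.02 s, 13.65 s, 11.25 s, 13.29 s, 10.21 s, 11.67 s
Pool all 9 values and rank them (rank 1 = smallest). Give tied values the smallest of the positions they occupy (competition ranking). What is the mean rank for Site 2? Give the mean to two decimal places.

5.00

Sorted (ascending): 10.21, 11.25, 11.67, 11.67, 11.67, 11.97, 12.02, 13.29, 13.65
The 3 values of 11.67 occupy positions 3–5 → each gets rank 3.
Site 2 values → pooled ranks: 12.02→7, 13.65→9, 11.25→2, 13.29→8, 10.21→1, 11.67→3
Mean rank = (7 + 9 + 2 + 8 + 1 + 3) / 6 = 5.00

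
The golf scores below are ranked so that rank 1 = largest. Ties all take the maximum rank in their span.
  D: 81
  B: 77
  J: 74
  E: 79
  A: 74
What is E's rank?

2

Sorted (descending): 81, 79, 77, 74, 74
The 2 values of 74 occupy positions 4–5 → each gets rank 5.
E has value 79 → rank 2.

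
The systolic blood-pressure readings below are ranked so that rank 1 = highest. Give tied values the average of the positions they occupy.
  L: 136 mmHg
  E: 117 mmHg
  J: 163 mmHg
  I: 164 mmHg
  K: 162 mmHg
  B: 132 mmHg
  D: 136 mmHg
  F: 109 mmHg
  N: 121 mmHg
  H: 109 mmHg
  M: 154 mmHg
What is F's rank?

Sorted (descending): 164, 163, 162, 154, 136, 136, 132, 121, 117, 109, 109
The 2 values of 136 occupy positions 5–6 → average rank (5+6)/2 = 5.5.
The 2 values of 109 occupy positions 10–11 → average rank (10+11)/2 = 10.5.
F has value 109 mmHg → rank 10.5.

10.5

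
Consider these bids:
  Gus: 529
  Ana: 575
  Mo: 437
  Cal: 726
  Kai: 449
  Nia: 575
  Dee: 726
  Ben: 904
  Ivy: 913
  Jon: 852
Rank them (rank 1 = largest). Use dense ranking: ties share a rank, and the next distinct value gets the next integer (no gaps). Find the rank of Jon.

Sorted (descending): 913, 904, 852, 726, 726, 575, 575, 529, 449, 437
The 2 values of 726 share dense rank 4.
The 2 values of 575 share dense rank 5.
Remaining distinct values take the next consecutive integers.
Jon has value 852 → rank 3.

3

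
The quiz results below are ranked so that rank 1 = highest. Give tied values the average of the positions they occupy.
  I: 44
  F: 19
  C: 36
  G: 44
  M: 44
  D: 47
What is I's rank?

Sorted (descending): 47, 44, 44, 44, 36, 19
The 3 values of 44 occupy positions 2–4 → average rank 3.
I has value 44 → rank 3.

3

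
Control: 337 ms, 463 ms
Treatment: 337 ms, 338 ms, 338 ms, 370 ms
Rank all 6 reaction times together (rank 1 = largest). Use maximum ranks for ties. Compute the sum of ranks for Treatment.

16

Sorted (descending): 463, 370, 338, 338, 337, 337
The 2 values of 338 occupy positions 3–4 → each gets rank 4.
The 2 values of 337 occupy positions 5–6 → each gets rank 6.
Treatment values → pooled ranks: 337→6, 338→4, 338→4, 370→2
Rank sum = 6 + 4 + 4 + 2 = 16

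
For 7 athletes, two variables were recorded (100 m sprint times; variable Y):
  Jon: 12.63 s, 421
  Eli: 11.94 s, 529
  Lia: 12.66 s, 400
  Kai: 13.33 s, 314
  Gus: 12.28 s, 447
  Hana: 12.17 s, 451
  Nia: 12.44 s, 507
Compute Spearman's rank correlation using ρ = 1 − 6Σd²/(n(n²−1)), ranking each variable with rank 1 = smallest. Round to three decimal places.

-0.893

Ranks of variable 1: 5, 1, 6, 7, 3, 2, 4
Ranks of variable 2: 3, 7, 2, 1, 4, 5, 6
d = r₁ − r₂: 2, -6, 4, 6, -1, -3, -2
d²: 4, 36, 16, 36, 1, 9, 4; Σd² = 106
ρ = 1 − 6·106/(7·48) = 1 − 636/336 = -0.893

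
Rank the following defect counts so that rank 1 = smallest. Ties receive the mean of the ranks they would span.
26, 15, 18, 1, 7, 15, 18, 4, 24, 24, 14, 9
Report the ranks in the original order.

Sorted (ascending): 1, 4, 7, 9, 14, 15, 15, 18, 18, 24, 24, 26
The 2 values of 15 occupy positions 6–7 → average rank (6+7)/2 = 6.5.
The 2 values of 18 occupy positions 8–9 → average rank (8+9)/2 = 8.5.
The 2 values of 24 occupy positions 10–11 → average rank (10+11)/2 = 10.5.

12, 6.5, 8.5, 1, 3, 6.5, 8.5, 2, 10.5, 10.5, 5, 4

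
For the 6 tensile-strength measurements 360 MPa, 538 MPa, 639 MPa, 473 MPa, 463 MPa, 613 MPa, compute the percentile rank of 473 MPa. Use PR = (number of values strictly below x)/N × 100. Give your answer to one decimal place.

33.3

N = 6.
Strictly below 473: 2. Equal to 473: 1.
PR = 2/6 × 100 = 33.3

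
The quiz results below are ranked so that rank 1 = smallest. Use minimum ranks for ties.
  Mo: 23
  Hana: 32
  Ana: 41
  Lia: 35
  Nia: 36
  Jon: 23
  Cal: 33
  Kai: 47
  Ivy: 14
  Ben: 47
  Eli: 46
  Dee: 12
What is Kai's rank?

11

Sorted (ascending): 12, 14, 23, 23, 32, 33, 35, 36, 41, 46, 47, 47
The 2 values of 23 occupy positions 3–4 → each gets rank 3.
The 2 values of 47 occupy positions 11–12 → each gets rank 11.
Kai has value 47 → rank 11.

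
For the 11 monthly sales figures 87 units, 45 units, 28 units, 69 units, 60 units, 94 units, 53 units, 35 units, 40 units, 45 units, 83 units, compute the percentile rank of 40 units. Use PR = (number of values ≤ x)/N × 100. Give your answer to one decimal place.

N = 11.
Strictly below 40: 2. Equal to 40: 1.
PR = 3/11 × 100 = 27.3

27.3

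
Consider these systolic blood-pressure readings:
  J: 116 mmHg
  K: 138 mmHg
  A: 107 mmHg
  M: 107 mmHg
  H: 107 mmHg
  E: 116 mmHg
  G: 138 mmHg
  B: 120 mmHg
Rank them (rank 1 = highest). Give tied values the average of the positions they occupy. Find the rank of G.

Sorted (descending): 138, 138, 120, 116, 116, 107, 107, 107
The 2 values of 138 occupy positions 1–2 → average rank (1+2)/2 = 1.5.
The 2 values of 116 occupy positions 4–5 → average rank (4+5)/2 = 4.5.
The 3 values of 107 occupy positions 6–8 → average rank 7.
G has value 138 mmHg → rank 1.5.

1.5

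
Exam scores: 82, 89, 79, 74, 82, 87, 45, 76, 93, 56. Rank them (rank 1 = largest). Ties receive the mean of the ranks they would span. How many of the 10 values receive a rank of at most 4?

Sorted (descending): 93, 89, 87, 82, 82, 79, 76, 74, 56, 45
The 2 values of 82 occupy positions 4–5 → average rank (4+5)/2 = 4.5.
Ranks ≤ 4: {1, 2, 3} → 3 values.

3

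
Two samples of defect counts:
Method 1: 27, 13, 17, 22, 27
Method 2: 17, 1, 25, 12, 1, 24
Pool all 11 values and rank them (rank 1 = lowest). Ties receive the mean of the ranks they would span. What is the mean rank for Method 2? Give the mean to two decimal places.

4.75

Sorted (ascending): 1, 1, 12, 13, 17, 17, 22, 24, 25, 27, 27
The 2 values of 1 occupy positions 1–2 → average rank (1+2)/2 = 1.5.
The 2 values of 17 occupy positions 5–6 → average rank (5+6)/2 = 5.5.
The 2 values of 27 occupy positions 10–11 → average rank (10+11)/2 = 10.5.
Method 2 values → pooled ranks: 17→5.5, 1→1.5, 25→9, 12→3, 1→1.5, 24→8
Mean rank = (5.5 + 1.5 + 9 + 3 + 1.5 + 8) / 6 = 4.75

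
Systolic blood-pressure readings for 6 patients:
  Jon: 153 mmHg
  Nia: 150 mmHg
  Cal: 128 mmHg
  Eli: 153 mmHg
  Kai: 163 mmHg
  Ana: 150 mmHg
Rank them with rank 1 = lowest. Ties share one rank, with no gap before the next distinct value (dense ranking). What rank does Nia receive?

Sorted (ascending): 128, 150, 150, 153, 153, 163
The 2 values of 150 share dense rank 2.
The 2 values of 153 share dense rank 3.
Remaining distinct values take the next consecutive integers.
Nia has value 150 mmHg → rank 2.

2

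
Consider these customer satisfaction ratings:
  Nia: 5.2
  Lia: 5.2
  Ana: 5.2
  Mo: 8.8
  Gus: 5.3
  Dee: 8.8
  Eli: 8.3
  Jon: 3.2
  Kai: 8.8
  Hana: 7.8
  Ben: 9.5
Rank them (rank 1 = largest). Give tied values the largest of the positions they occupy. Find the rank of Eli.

5

Sorted (descending): 9.5, 8.8, 8.8, 8.8, 8.3, 7.8, 5.3, 5.2, 5.2, 5.2, 3.2
The 3 values of 8.8 occupy positions 2–4 → each gets rank 4.
The 3 values of 5.2 occupy positions 8–10 → each gets rank 10.
Eli has value 8.3 → rank 5.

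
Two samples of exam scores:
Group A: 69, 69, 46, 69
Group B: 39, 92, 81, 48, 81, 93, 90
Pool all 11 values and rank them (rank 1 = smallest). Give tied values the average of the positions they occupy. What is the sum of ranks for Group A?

17

Sorted (ascending): 39, 46, 48, 69, 69, 69, 81, 81, 90, 92, 93
The 3 values of 69 occupy positions 4–6 → average rank 5.
The 2 values of 81 occupy positions 7–8 → average rank (7+8)/2 = 7.5.
Group A values → pooled ranks: 69→5, 69→5, 46→2, 69→5
Rank sum = 5 + 5 + 2 + 5 = 17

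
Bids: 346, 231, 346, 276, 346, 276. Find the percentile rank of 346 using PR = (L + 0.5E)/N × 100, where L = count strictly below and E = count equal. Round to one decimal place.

75.0

N = 6.
Strictly below 346: 3. Equal to 346: 3.
PR = (3 + 0.5·3)/6 × 100 = 75.0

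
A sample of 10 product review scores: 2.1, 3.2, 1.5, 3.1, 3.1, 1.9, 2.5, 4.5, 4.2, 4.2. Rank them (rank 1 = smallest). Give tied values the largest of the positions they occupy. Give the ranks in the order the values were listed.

Sorted (ascending): 1.5, 1.9, 2.1, 2.5, 3.1, 3.1, 3.2, 4.2, 4.2, 4.5
The 2 values of 3.1 occupy positions 5–6 → each gets rank 6.
The 2 values of 4.2 occupy positions 8–9 → each gets rank 9.

3, 7, 1, 6, 6, 2, 4, 10, 9, 9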